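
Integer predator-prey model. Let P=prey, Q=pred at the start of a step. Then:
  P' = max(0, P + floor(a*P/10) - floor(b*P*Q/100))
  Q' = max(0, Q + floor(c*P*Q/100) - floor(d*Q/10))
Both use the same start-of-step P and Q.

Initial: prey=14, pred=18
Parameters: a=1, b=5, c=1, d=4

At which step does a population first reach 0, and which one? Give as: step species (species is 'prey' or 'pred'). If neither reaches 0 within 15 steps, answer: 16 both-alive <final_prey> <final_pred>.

Answer: 16 both-alive 2 2

Derivation:
Step 1: prey: 14+1-12=3; pred: 18+2-7=13
Step 2: prey: 3+0-1=2; pred: 13+0-5=8
Step 3: prey: 2+0-0=2; pred: 8+0-3=5
Step 4: prey: 2+0-0=2; pred: 5+0-2=3
Step 5: prey: 2+0-0=2; pred: 3+0-1=2
Step 6: prey: 2+0-0=2; pred: 2+0-0=2
Steps 7-15: state stable at prey=2, pred=2 (no change)
No extinction within 15 steps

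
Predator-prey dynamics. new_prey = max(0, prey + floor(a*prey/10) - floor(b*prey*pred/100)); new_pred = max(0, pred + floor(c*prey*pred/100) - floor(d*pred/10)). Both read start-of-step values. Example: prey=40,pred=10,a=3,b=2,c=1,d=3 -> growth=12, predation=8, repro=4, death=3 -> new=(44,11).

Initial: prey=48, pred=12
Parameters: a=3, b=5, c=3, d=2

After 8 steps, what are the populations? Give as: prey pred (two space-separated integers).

Step 1: prey: 48+14-28=34; pred: 12+17-2=27
Step 2: prey: 34+10-45=0; pred: 27+27-5=49
Step 3: prey: 0+0-0=0; pred: 49+0-9=40
Step 4: prey: 0+0-0=0; pred: 40+0-8=32
Step 5: prey: 0+0-0=0; pred: 32+0-6=26
Step 6: prey: 0+0-0=0; pred: 26+0-5=21
Step 7: prey: 0+0-0=0; pred: 21+0-4=17
Step 8: prey: 0+0-0=0; pred: 17+0-3=14

Answer: 0 14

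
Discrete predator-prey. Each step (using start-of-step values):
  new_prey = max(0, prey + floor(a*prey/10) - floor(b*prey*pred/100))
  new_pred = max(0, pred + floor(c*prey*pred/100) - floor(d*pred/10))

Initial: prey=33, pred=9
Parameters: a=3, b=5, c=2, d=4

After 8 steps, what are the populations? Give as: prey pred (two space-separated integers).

Step 1: prey: 33+9-14=28; pred: 9+5-3=11
Step 2: prey: 28+8-15=21; pred: 11+6-4=13
Step 3: prey: 21+6-13=14; pred: 13+5-5=13
Step 4: prey: 14+4-9=9; pred: 13+3-5=11
Step 5: prey: 9+2-4=7; pred: 11+1-4=8
Step 6: prey: 7+2-2=7; pred: 8+1-3=6
Step 7: prey: 7+2-2=7; pred: 6+0-2=4
Step 8: prey: 7+2-1=8; pred: 4+0-1=3

Answer: 8 3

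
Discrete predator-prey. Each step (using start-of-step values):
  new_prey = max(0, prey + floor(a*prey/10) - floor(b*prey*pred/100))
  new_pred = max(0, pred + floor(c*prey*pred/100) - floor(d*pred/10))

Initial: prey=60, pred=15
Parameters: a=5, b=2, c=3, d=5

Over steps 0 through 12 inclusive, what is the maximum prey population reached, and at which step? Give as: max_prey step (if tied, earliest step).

Step 1: prey: 60+30-18=72; pred: 15+27-7=35
Step 2: prey: 72+36-50=58; pred: 35+75-17=93
Step 3: prey: 58+29-107=0; pred: 93+161-46=208
Step 4: prey: 0+0-0=0; pred: 208+0-104=104
Step 5: prey: 0+0-0=0; pred: 104+0-52=52
Step 6: prey: 0+0-0=0; pred: 52+0-26=26
Step 7: prey: 0+0-0=0; pred: 26+0-13=13
Step 8: prey: 0+0-0=0; pred: 13+0-6=7
Step 9: prey: 0+0-0=0; pred: 7+0-3=4
Step 10: prey: 0+0-0=0; pred: 4+0-2=2
Step 11: prey: 0+0-0=0; pred: 2+0-1=1
Step 12: prey: 0+0-0=0; pred: 1+0-0=1
Max prey = 72 at step 1

Answer: 72 1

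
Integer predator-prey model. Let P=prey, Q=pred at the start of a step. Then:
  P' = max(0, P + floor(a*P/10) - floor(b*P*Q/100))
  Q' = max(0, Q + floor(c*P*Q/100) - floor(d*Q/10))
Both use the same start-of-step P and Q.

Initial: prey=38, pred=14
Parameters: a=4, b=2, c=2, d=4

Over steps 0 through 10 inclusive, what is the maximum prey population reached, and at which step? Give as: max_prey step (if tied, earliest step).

Step 1: prey: 38+15-10=43; pred: 14+10-5=19
Step 2: prey: 43+17-16=44; pred: 19+16-7=28
Step 3: prey: 44+17-24=37; pred: 28+24-11=41
Step 4: prey: 37+14-30=21; pred: 41+30-16=55
Step 5: prey: 21+8-23=6; pred: 55+23-22=56
Step 6: prey: 6+2-6=2; pred: 56+6-22=40
Step 7: prey: 2+0-1=1; pred: 40+1-16=25
Step 8: prey: 1+0-0=1; pred: 25+0-10=15
Step 9: prey: 1+0-0=1; pred: 15+0-6=9
Step 10: prey: 1+0-0=1; pred: 9+0-3=6
Max prey = 44 at step 2

Answer: 44 2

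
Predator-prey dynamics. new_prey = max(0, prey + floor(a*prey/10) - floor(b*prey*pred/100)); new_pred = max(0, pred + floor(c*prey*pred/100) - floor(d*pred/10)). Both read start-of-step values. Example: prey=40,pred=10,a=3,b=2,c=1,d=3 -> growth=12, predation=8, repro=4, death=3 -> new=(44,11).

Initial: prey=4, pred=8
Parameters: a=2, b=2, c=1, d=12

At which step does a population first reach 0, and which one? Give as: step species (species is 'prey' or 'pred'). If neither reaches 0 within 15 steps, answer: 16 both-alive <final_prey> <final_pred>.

Answer: 1 pred

Derivation:
Step 1: prey: 4+0-0=4; pred: 8+0-9=0
First extinction: pred at step 1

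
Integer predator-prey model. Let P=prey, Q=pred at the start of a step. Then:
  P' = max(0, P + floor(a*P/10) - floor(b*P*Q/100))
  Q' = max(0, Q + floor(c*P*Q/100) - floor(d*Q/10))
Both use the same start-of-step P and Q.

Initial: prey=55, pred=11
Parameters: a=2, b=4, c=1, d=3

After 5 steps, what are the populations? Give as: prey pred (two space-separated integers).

Answer: 7 11

Derivation:
Step 1: prey: 55+11-24=42; pred: 11+6-3=14
Step 2: prey: 42+8-23=27; pred: 14+5-4=15
Step 3: prey: 27+5-16=16; pred: 15+4-4=15
Step 4: prey: 16+3-9=10; pred: 15+2-4=13
Step 5: prey: 10+2-5=7; pred: 13+1-3=11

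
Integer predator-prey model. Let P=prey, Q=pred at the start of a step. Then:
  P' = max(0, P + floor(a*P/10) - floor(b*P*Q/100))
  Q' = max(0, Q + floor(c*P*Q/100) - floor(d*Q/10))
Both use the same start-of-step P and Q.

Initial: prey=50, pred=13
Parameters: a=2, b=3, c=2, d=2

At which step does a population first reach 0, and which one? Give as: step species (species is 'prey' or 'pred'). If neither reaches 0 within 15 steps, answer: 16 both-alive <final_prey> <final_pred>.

Answer: 4 prey

Derivation:
Step 1: prey: 50+10-19=41; pred: 13+13-2=24
Step 2: prey: 41+8-29=20; pred: 24+19-4=39
Step 3: prey: 20+4-23=1; pred: 39+15-7=47
Step 4: prey: 1+0-1=0; pred: 47+0-9=38
First extinction: prey at step 4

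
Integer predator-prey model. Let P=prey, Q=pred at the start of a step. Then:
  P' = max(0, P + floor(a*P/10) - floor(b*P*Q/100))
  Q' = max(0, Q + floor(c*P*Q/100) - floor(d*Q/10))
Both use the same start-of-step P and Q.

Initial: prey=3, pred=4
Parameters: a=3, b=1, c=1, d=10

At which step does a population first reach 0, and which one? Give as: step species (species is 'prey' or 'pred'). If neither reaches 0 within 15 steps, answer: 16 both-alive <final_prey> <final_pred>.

Answer: 1 pred

Derivation:
Step 1: prey: 3+0-0=3; pred: 4+0-4=0
First extinction: pred at step 1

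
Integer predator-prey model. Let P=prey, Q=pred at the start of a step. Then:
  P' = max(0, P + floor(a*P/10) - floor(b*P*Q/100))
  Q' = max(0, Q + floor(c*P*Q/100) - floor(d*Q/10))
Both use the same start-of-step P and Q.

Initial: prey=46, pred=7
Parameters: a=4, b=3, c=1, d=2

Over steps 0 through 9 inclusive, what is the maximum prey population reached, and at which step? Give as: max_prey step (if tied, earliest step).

Answer: 66 3

Derivation:
Step 1: prey: 46+18-9=55; pred: 7+3-1=9
Step 2: prey: 55+22-14=63; pred: 9+4-1=12
Step 3: prey: 63+25-22=66; pred: 12+7-2=17
Step 4: prey: 66+26-33=59; pred: 17+11-3=25
Step 5: prey: 59+23-44=38; pred: 25+14-5=34
Step 6: prey: 38+15-38=15; pred: 34+12-6=40
Step 7: prey: 15+6-18=3; pred: 40+6-8=38
Step 8: prey: 3+1-3=1; pred: 38+1-7=32
Step 9: prey: 1+0-0=1; pred: 32+0-6=26
Max prey = 66 at step 3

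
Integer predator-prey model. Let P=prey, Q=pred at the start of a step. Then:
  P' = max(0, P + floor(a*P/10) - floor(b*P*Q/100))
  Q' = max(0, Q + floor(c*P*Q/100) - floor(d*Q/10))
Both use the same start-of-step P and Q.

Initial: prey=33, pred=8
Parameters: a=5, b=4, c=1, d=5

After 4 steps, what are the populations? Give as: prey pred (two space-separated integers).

Step 1: prey: 33+16-10=39; pred: 8+2-4=6
Step 2: prey: 39+19-9=49; pred: 6+2-3=5
Step 3: prey: 49+24-9=64; pred: 5+2-2=5
Step 4: prey: 64+32-12=84; pred: 5+3-2=6

Answer: 84 6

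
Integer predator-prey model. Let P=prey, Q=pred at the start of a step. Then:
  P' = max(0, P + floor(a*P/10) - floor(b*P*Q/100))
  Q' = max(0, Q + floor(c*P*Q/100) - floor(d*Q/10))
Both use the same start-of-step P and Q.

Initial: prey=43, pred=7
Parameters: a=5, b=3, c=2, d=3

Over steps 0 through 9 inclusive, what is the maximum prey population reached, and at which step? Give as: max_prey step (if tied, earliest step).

Step 1: prey: 43+21-9=55; pred: 7+6-2=11
Step 2: prey: 55+27-18=64; pred: 11+12-3=20
Step 3: prey: 64+32-38=58; pred: 20+25-6=39
Step 4: prey: 58+29-67=20; pred: 39+45-11=73
Step 5: prey: 20+10-43=0; pred: 73+29-21=81
Step 6: prey: 0+0-0=0; pred: 81+0-24=57
Step 7: prey: 0+0-0=0; pred: 57+0-17=40
Step 8: prey: 0+0-0=0; pred: 40+0-12=28
Step 9: prey: 0+0-0=0; pred: 28+0-8=20
Max prey = 64 at step 2

Answer: 64 2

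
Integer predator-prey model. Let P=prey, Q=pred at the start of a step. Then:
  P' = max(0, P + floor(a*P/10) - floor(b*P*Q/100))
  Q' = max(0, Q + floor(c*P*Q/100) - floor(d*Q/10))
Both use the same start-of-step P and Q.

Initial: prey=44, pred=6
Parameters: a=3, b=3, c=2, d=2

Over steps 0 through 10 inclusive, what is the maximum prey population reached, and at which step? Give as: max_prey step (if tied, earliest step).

Step 1: prey: 44+13-7=50; pred: 6+5-1=10
Step 2: prey: 50+15-15=50; pred: 10+10-2=18
Step 3: prey: 50+15-27=38; pred: 18+18-3=33
Step 4: prey: 38+11-37=12; pred: 33+25-6=52
Step 5: prey: 12+3-18=0; pred: 52+12-10=54
Step 6: prey: 0+0-0=0; pred: 54+0-10=44
Step 7: prey: 0+0-0=0; pred: 44+0-8=36
Step 8: prey: 0+0-0=0; pred: 36+0-7=29
Step 9: prey: 0+0-0=0; pred: 29+0-5=24
Step 10: prey: 0+0-0=0; pred: 24+0-4=20
Max prey = 50 at step 1

Answer: 50 1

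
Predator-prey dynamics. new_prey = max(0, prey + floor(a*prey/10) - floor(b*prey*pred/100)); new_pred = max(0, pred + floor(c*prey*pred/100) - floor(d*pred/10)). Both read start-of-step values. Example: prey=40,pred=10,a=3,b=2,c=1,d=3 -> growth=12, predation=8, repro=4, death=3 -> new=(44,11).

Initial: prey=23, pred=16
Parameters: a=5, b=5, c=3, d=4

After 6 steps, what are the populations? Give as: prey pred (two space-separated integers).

Step 1: prey: 23+11-18=16; pred: 16+11-6=21
Step 2: prey: 16+8-16=8; pred: 21+10-8=23
Step 3: prey: 8+4-9=3; pred: 23+5-9=19
Step 4: prey: 3+1-2=2; pred: 19+1-7=13
Step 5: prey: 2+1-1=2; pred: 13+0-5=8
Step 6: prey: 2+1-0=3; pred: 8+0-3=5

Answer: 3 5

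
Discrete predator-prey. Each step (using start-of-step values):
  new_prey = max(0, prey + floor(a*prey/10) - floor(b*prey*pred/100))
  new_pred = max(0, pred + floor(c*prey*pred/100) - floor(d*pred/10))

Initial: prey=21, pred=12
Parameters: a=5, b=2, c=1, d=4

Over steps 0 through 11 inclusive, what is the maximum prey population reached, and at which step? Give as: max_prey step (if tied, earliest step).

Answer: 138 8

Derivation:
Step 1: prey: 21+10-5=26; pred: 12+2-4=10
Step 2: prey: 26+13-5=34; pred: 10+2-4=8
Step 3: prey: 34+17-5=46; pred: 8+2-3=7
Step 4: prey: 46+23-6=63; pred: 7+3-2=8
Step 5: prey: 63+31-10=84; pred: 8+5-3=10
Step 6: prey: 84+42-16=110; pred: 10+8-4=14
Step 7: prey: 110+55-30=135; pred: 14+15-5=24
Step 8: prey: 135+67-64=138; pred: 24+32-9=47
Step 9: prey: 138+69-129=78; pred: 47+64-18=93
Step 10: prey: 78+39-145=0; pred: 93+72-37=128
Step 11: prey: 0+0-0=0; pred: 128+0-51=77
Max prey = 138 at step 8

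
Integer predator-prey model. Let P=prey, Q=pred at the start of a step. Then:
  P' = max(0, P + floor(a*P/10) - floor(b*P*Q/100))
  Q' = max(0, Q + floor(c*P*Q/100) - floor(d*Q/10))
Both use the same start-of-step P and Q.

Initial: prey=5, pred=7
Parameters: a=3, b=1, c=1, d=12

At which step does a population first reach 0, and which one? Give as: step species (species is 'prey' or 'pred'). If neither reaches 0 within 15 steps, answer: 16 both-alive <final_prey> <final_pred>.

Step 1: prey: 5+1-0=6; pred: 7+0-8=0
First extinction: pred at step 1

Answer: 1 pred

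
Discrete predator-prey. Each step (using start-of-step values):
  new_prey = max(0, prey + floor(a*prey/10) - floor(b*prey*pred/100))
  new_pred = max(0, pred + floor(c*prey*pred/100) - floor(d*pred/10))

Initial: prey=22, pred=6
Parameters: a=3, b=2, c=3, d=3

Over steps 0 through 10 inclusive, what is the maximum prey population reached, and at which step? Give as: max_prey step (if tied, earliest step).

Answer: 31 3

Derivation:
Step 1: prey: 22+6-2=26; pred: 6+3-1=8
Step 2: prey: 26+7-4=29; pred: 8+6-2=12
Step 3: prey: 29+8-6=31; pred: 12+10-3=19
Step 4: prey: 31+9-11=29; pred: 19+17-5=31
Step 5: prey: 29+8-17=20; pred: 31+26-9=48
Step 6: prey: 20+6-19=7; pred: 48+28-14=62
Step 7: prey: 7+2-8=1; pred: 62+13-18=57
Step 8: prey: 1+0-1=0; pred: 57+1-17=41
Step 9: prey: 0+0-0=0; pred: 41+0-12=29
Step 10: prey: 0+0-0=0; pred: 29+0-8=21
Max prey = 31 at step 3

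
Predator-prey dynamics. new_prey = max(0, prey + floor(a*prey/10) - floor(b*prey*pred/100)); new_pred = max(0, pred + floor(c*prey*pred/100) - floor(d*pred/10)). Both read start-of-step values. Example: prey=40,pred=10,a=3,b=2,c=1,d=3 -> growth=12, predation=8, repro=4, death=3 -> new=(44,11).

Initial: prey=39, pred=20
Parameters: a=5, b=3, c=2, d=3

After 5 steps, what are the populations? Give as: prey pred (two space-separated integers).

Answer: 0 27

Derivation:
Step 1: prey: 39+19-23=35; pred: 20+15-6=29
Step 2: prey: 35+17-30=22; pred: 29+20-8=41
Step 3: prey: 22+11-27=6; pred: 41+18-12=47
Step 4: prey: 6+3-8=1; pred: 47+5-14=38
Step 5: prey: 1+0-1=0; pred: 38+0-11=27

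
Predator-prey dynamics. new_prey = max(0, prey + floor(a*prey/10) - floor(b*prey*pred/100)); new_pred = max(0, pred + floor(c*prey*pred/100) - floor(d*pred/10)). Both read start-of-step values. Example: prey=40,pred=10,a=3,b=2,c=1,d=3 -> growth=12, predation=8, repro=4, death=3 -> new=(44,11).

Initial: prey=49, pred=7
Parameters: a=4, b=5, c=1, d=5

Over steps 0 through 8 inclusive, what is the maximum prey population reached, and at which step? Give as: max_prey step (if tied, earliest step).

Answer: 63 5

Derivation:
Step 1: prey: 49+19-17=51; pred: 7+3-3=7
Step 2: prey: 51+20-17=54; pred: 7+3-3=7
Step 3: prey: 54+21-18=57; pred: 7+3-3=7
Step 4: prey: 57+22-19=60; pred: 7+3-3=7
Step 5: prey: 60+24-21=63; pred: 7+4-3=8
Step 6: prey: 63+25-25=63; pred: 8+5-4=9
Step 7: prey: 63+25-28=60; pred: 9+5-4=10
Step 8: prey: 60+24-30=54; pred: 10+6-5=11
Max prey = 63 at step 5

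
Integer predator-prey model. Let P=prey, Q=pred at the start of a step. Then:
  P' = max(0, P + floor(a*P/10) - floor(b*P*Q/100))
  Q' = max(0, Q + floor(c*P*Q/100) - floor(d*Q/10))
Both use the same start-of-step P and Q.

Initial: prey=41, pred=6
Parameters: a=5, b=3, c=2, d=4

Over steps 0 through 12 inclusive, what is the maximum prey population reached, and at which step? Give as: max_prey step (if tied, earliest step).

Step 1: prey: 41+20-7=54; pred: 6+4-2=8
Step 2: prey: 54+27-12=69; pred: 8+8-3=13
Step 3: prey: 69+34-26=77; pred: 13+17-5=25
Step 4: prey: 77+38-57=58; pred: 25+38-10=53
Step 5: prey: 58+29-92=0; pred: 53+61-21=93
Step 6: prey: 0+0-0=0; pred: 93+0-37=56
Step 7: prey: 0+0-0=0; pred: 56+0-22=34
Step 8: prey: 0+0-0=0; pred: 34+0-13=21
Step 9: prey: 0+0-0=0; pred: 21+0-8=13
Step 10: prey: 0+0-0=0; pred: 13+0-5=8
Step 11: prey: 0+0-0=0; pred: 8+0-3=5
Step 12: prey: 0+0-0=0; pred: 5+0-2=3
Max prey = 77 at step 3

Answer: 77 3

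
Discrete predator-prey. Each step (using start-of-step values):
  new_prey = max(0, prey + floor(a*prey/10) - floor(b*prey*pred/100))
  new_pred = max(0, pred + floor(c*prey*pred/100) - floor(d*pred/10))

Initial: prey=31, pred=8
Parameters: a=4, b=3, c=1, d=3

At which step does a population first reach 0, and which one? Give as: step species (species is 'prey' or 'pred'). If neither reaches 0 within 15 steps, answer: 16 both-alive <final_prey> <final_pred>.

Answer: 16 both-alive 7 7

Derivation:
Step 1: prey: 31+12-7=36; pred: 8+2-2=8
Step 2: prey: 36+14-8=42; pred: 8+2-2=8
Step 3: prey: 42+16-10=48; pred: 8+3-2=9
Step 4: prey: 48+19-12=55; pred: 9+4-2=11
Step 5: prey: 55+22-18=59; pred: 11+6-3=14
Step 6: prey: 59+23-24=58; pred: 14+8-4=18
Step 7: prey: 58+23-31=50; pred: 18+10-5=23
Step 8: prey: 50+20-34=36; pred: 23+11-6=28
Step 9: prey: 36+14-30=20; pred: 28+10-8=30
Step 10: prey: 20+8-18=10; pred: 30+6-9=27
Step 11: prey: 10+4-8=6; pred: 27+2-8=21
Step 12: prey: 6+2-3=5; pred: 21+1-6=16
Step 13: prey: 5+2-2=5; pred: 16+0-4=12
Step 14: prey: 5+2-1=6; pred: 12+0-3=9
Step 15: prey: 6+2-1=7; pred: 9+0-2=7
No extinction within 15 steps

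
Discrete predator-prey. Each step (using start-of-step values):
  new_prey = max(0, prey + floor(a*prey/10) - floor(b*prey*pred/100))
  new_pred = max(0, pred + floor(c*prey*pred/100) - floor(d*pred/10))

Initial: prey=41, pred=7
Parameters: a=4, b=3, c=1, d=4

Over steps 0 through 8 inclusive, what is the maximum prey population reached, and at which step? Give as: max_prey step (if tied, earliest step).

Answer: 80 5

Derivation:
Step 1: prey: 41+16-8=49; pred: 7+2-2=7
Step 2: prey: 49+19-10=58; pred: 7+3-2=8
Step 3: prey: 58+23-13=68; pred: 8+4-3=9
Step 4: prey: 68+27-18=77; pred: 9+6-3=12
Step 5: prey: 77+30-27=80; pred: 12+9-4=17
Step 6: prey: 80+32-40=72; pred: 17+13-6=24
Step 7: prey: 72+28-51=49; pred: 24+17-9=32
Step 8: prey: 49+19-47=21; pred: 32+15-12=35
Max prey = 80 at step 5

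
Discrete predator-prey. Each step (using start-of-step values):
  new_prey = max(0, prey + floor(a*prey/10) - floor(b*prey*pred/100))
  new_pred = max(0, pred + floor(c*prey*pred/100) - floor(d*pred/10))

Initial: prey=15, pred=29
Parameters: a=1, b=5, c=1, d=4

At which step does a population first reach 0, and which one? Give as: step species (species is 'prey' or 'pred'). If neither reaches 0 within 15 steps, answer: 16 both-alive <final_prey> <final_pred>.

Step 1: prey: 15+1-21=0; pred: 29+4-11=22
First extinction: prey at step 1

Answer: 1 prey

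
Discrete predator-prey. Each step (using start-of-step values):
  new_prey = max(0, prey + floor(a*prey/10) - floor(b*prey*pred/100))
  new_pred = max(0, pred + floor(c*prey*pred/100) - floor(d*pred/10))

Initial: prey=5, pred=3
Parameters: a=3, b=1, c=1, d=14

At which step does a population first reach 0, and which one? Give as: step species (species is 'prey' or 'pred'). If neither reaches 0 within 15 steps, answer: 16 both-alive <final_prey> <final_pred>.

Answer: 1 pred

Derivation:
Step 1: prey: 5+1-0=6; pred: 3+0-4=0
First extinction: pred at step 1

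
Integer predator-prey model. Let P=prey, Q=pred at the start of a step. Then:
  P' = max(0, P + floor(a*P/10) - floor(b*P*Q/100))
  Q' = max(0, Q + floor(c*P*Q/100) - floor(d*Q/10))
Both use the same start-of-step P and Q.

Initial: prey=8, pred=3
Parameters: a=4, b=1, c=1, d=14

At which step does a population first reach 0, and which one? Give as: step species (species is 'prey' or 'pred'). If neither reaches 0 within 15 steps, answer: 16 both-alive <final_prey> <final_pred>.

Answer: 1 pred

Derivation:
Step 1: prey: 8+3-0=11; pred: 3+0-4=0
First extinction: pred at step 1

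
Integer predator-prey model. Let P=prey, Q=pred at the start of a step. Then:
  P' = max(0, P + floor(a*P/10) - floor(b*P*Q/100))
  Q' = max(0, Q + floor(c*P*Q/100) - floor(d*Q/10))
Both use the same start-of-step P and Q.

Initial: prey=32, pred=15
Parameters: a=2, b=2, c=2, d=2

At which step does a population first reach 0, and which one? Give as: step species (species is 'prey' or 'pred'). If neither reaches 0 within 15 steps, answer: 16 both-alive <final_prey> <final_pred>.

Step 1: prey: 32+6-9=29; pred: 15+9-3=21
Step 2: prey: 29+5-12=22; pred: 21+12-4=29
Step 3: prey: 22+4-12=14; pred: 29+12-5=36
Step 4: prey: 14+2-10=6; pred: 36+10-7=39
Step 5: prey: 6+1-4=3; pred: 39+4-7=36
Step 6: prey: 3+0-2=1; pred: 36+2-7=31
Step 7: prey: 1+0-0=1; pred: 31+0-6=25
Step 8: prey: 1+0-0=1; pred: 25+0-5=20
Step 9: prey: 1+0-0=1; pred: 20+0-4=16
Step 10: prey: 1+0-0=1; pred: 16+0-3=13
Step 11: prey: 1+0-0=1; pred: 13+0-2=11
Step 12: prey: 1+0-0=1; pred: 11+0-2=9
Step 13: prey: 1+0-0=1; pred: 9+0-1=8
Step 14: prey: 1+0-0=1; pred: 8+0-1=7
Step 15: prey: 1+0-0=1; pred: 7+0-1=6
No extinction within 15 steps

Answer: 16 both-alive 1 6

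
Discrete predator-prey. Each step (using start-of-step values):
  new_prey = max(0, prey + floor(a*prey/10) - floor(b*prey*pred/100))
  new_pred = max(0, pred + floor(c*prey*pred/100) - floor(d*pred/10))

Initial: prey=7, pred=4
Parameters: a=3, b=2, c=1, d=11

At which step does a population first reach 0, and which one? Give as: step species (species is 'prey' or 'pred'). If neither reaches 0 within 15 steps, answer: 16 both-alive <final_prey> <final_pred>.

Answer: 1 pred

Derivation:
Step 1: prey: 7+2-0=9; pred: 4+0-4=0
First extinction: pred at step 1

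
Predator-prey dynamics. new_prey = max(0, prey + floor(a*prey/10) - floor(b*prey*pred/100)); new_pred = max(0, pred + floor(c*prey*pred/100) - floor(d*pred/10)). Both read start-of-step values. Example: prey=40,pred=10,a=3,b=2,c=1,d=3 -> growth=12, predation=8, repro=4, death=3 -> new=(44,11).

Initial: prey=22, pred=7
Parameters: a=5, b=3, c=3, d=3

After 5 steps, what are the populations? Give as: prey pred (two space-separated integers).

Answer: 3 73

Derivation:
Step 1: prey: 22+11-4=29; pred: 7+4-2=9
Step 2: prey: 29+14-7=36; pred: 9+7-2=14
Step 3: prey: 36+18-15=39; pred: 14+15-4=25
Step 4: prey: 39+19-29=29; pred: 25+29-7=47
Step 5: prey: 29+14-40=3; pred: 47+40-14=73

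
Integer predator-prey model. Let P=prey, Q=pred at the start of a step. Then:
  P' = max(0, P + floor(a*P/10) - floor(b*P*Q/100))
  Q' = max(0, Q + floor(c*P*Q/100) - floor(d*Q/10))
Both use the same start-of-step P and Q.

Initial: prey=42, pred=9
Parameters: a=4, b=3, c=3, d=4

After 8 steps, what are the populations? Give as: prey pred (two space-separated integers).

Step 1: prey: 42+16-11=47; pred: 9+11-3=17
Step 2: prey: 47+18-23=42; pred: 17+23-6=34
Step 3: prey: 42+16-42=16; pred: 34+42-13=63
Step 4: prey: 16+6-30=0; pred: 63+30-25=68
Step 5: prey: 0+0-0=0; pred: 68+0-27=41
Step 6: prey: 0+0-0=0; pred: 41+0-16=25
Step 7: prey: 0+0-0=0; pred: 25+0-10=15
Step 8: prey: 0+0-0=0; pred: 15+0-6=9

Answer: 0 9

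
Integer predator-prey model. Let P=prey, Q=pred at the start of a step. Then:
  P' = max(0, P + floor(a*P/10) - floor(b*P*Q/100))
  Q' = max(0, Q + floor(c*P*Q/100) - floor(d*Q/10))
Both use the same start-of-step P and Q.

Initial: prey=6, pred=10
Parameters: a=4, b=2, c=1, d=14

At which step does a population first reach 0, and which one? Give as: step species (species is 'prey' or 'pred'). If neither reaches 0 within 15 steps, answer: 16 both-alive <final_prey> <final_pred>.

Step 1: prey: 6+2-1=7; pred: 10+0-14=0
First extinction: pred at step 1

Answer: 1 pred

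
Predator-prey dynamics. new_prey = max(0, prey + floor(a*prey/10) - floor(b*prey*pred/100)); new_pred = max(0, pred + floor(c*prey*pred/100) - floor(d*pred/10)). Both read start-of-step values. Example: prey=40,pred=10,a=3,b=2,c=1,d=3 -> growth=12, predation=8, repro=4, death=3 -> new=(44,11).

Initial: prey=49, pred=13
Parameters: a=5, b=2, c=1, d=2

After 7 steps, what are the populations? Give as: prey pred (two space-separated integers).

Step 1: prey: 49+24-12=61; pred: 13+6-2=17
Step 2: prey: 61+30-20=71; pred: 17+10-3=24
Step 3: prey: 71+35-34=72; pred: 24+17-4=37
Step 4: prey: 72+36-53=55; pred: 37+26-7=56
Step 5: prey: 55+27-61=21; pred: 56+30-11=75
Step 6: prey: 21+10-31=0; pred: 75+15-15=75
Step 7: prey: 0+0-0=0; pred: 75+0-15=60

Answer: 0 60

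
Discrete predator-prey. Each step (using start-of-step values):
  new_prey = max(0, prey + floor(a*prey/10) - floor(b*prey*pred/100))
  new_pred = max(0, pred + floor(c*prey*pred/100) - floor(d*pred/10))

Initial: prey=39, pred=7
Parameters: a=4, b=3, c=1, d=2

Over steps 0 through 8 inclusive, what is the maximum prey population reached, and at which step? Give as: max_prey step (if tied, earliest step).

Answer: 59 3

Derivation:
Step 1: prey: 39+15-8=46; pred: 7+2-1=8
Step 2: prey: 46+18-11=53; pred: 8+3-1=10
Step 3: prey: 53+21-15=59; pred: 10+5-2=13
Step 4: prey: 59+23-23=59; pred: 13+7-2=18
Step 5: prey: 59+23-31=51; pred: 18+10-3=25
Step 6: prey: 51+20-38=33; pred: 25+12-5=32
Step 7: prey: 33+13-31=15; pred: 32+10-6=36
Step 8: prey: 15+6-16=5; pred: 36+5-7=34
Max prey = 59 at step 3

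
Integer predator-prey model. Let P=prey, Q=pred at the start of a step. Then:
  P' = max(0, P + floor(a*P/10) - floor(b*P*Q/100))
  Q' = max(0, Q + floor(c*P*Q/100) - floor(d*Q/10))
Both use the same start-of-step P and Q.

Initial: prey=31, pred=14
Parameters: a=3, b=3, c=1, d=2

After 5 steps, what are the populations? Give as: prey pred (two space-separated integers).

Answer: 11 16

Derivation:
Step 1: prey: 31+9-13=27; pred: 14+4-2=16
Step 2: prey: 27+8-12=23; pred: 16+4-3=17
Step 3: prey: 23+6-11=18; pred: 17+3-3=17
Step 4: prey: 18+5-9=14; pred: 17+3-3=17
Step 5: prey: 14+4-7=11; pred: 17+2-3=16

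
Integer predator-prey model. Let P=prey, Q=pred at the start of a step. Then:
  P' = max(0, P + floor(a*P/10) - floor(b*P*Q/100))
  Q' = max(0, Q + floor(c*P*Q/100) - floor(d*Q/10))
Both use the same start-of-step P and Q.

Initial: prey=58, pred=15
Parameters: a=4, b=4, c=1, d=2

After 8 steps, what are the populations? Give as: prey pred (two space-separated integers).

Step 1: prey: 58+23-34=47; pred: 15+8-3=20
Step 2: prey: 47+18-37=28; pred: 20+9-4=25
Step 3: prey: 28+11-28=11; pred: 25+7-5=27
Step 4: prey: 11+4-11=4; pred: 27+2-5=24
Step 5: prey: 4+1-3=2; pred: 24+0-4=20
Step 6: prey: 2+0-1=1; pred: 20+0-4=16
Step 7: prey: 1+0-0=1; pred: 16+0-3=13
Step 8: prey: 1+0-0=1; pred: 13+0-2=11

Answer: 1 11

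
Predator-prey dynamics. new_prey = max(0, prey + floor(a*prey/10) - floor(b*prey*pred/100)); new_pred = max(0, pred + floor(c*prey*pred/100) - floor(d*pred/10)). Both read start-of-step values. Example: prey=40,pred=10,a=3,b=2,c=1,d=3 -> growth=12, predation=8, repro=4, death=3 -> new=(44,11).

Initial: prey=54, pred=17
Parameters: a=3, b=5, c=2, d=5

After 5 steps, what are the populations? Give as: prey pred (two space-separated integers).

Step 1: prey: 54+16-45=25; pred: 17+18-8=27
Step 2: prey: 25+7-33=0; pred: 27+13-13=27
Step 3: prey: 0+0-0=0; pred: 27+0-13=14
Step 4: prey: 0+0-0=0; pred: 14+0-7=7
Step 5: prey: 0+0-0=0; pred: 7+0-3=4

Answer: 0 4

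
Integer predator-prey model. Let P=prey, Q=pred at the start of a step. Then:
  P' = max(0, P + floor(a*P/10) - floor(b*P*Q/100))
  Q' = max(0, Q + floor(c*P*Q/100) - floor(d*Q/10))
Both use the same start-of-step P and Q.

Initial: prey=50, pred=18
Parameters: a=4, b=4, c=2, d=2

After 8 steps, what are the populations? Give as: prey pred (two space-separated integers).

Step 1: prey: 50+20-36=34; pred: 18+18-3=33
Step 2: prey: 34+13-44=3; pred: 33+22-6=49
Step 3: prey: 3+1-5=0; pred: 49+2-9=42
Step 4: prey: 0+0-0=0; pred: 42+0-8=34
Step 5: prey: 0+0-0=0; pred: 34+0-6=28
Step 6: prey: 0+0-0=0; pred: 28+0-5=23
Step 7: prey: 0+0-0=0; pred: 23+0-4=19
Step 8: prey: 0+0-0=0; pred: 19+0-3=16

Answer: 0 16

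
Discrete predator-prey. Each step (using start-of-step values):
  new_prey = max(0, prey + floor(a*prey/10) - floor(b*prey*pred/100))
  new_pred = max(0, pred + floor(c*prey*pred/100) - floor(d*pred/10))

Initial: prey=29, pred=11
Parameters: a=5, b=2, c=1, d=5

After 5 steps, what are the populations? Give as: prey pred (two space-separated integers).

Step 1: prey: 29+14-6=37; pred: 11+3-5=9
Step 2: prey: 37+18-6=49; pred: 9+3-4=8
Step 3: prey: 49+24-7=66; pred: 8+3-4=7
Step 4: prey: 66+33-9=90; pred: 7+4-3=8
Step 5: prey: 90+45-14=121; pred: 8+7-4=11

Answer: 121 11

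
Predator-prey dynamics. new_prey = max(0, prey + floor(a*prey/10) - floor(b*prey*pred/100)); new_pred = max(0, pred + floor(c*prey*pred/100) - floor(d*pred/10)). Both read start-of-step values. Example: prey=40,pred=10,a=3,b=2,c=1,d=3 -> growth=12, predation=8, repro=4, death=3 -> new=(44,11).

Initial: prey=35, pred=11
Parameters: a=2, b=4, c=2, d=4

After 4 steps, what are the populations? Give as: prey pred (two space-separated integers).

Answer: 6 12

Derivation:
Step 1: prey: 35+7-15=27; pred: 11+7-4=14
Step 2: prey: 27+5-15=17; pred: 14+7-5=16
Step 3: prey: 17+3-10=10; pred: 16+5-6=15
Step 4: prey: 10+2-6=6; pred: 15+3-6=12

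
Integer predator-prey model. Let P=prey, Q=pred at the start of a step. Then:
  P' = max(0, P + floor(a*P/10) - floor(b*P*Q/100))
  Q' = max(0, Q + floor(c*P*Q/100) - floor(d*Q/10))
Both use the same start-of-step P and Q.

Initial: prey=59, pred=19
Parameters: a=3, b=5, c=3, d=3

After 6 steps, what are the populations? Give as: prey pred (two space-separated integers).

Step 1: prey: 59+17-56=20; pred: 19+33-5=47
Step 2: prey: 20+6-47=0; pred: 47+28-14=61
Step 3: prey: 0+0-0=0; pred: 61+0-18=43
Step 4: prey: 0+0-0=0; pred: 43+0-12=31
Step 5: prey: 0+0-0=0; pred: 31+0-9=22
Step 6: prey: 0+0-0=0; pred: 22+0-6=16

Answer: 0 16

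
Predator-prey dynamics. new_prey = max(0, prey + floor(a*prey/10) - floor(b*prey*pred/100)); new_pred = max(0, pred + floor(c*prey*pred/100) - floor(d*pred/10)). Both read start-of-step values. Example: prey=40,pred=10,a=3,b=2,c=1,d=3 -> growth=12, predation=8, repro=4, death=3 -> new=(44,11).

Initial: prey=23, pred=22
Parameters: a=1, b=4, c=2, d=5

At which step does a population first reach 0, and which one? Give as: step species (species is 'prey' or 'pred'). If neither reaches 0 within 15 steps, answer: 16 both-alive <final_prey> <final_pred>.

Step 1: prey: 23+2-20=5; pred: 22+10-11=21
Step 2: prey: 5+0-4=1; pred: 21+2-10=13
Step 3: prey: 1+0-0=1; pred: 13+0-6=7
Step 4: prey: 1+0-0=1; pred: 7+0-3=4
Step 5: prey: 1+0-0=1; pred: 4+0-2=2
Step 6: prey: 1+0-0=1; pred: 2+0-1=1
Step 7: prey: 1+0-0=1; pred: 1+0-0=1
Steps 8-15: state stable at prey=1, pred=1 (no change)
No extinction within 15 steps

Answer: 16 both-alive 1 1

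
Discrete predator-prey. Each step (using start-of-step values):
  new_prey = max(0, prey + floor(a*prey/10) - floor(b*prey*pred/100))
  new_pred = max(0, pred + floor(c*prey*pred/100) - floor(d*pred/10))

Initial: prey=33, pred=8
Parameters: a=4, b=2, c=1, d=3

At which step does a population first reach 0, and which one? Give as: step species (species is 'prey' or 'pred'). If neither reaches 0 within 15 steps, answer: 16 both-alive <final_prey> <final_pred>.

Step 1: prey: 33+13-5=41; pred: 8+2-2=8
Step 2: prey: 41+16-6=51; pred: 8+3-2=9
Step 3: prey: 51+20-9=62; pred: 9+4-2=11
Step 4: prey: 62+24-13=73; pred: 11+6-3=14
Step 5: prey: 73+29-20=82; pred: 14+10-4=20
Step 6: prey: 82+32-32=82; pred: 20+16-6=30
Step 7: prey: 82+32-49=65; pred: 30+24-9=45
Step 8: prey: 65+26-58=33; pred: 45+29-13=61
Step 9: prey: 33+13-40=6; pred: 61+20-18=63
Step 10: prey: 6+2-7=1; pred: 63+3-18=48
Step 11: prey: 1+0-0=1; pred: 48+0-14=34
Step 12: prey: 1+0-0=1; pred: 34+0-10=24
Step 13: prey: 1+0-0=1; pred: 24+0-7=17
Step 14: prey: 1+0-0=1; pred: 17+0-5=12
Step 15: prey: 1+0-0=1; pred: 12+0-3=9
No extinction within 15 steps

Answer: 16 both-alive 1 9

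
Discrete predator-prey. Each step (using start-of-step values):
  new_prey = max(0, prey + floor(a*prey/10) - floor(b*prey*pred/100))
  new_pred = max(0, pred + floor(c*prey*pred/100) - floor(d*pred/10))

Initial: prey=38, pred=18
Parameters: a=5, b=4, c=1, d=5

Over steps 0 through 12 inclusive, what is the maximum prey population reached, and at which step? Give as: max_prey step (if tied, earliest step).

Step 1: prey: 38+19-27=30; pred: 18+6-9=15
Step 2: prey: 30+15-18=27; pred: 15+4-7=12
Step 3: prey: 27+13-12=28; pred: 12+3-6=9
Step 4: prey: 28+14-10=32; pred: 9+2-4=7
Step 5: prey: 32+16-8=40; pred: 7+2-3=6
Step 6: prey: 40+20-9=51; pred: 6+2-3=5
Step 7: prey: 51+25-10=66; pred: 5+2-2=5
Step 8: prey: 66+33-13=86; pred: 5+3-2=6
Step 9: prey: 86+43-20=109; pred: 6+5-3=8
Step 10: prey: 109+54-34=129; pred: 8+8-4=12
Step 11: prey: 129+64-61=132; pred: 12+15-6=21
Step 12: prey: 132+66-110=88; pred: 21+27-10=38
Max prey = 132 at step 11

Answer: 132 11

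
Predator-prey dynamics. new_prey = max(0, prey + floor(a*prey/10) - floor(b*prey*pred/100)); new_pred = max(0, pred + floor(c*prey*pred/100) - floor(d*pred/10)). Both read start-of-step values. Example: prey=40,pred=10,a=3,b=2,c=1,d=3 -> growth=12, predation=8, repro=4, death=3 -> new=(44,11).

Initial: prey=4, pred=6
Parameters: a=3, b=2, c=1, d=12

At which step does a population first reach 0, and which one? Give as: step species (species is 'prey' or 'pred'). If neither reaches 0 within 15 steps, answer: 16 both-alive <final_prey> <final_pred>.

Step 1: prey: 4+1-0=5; pred: 6+0-7=0
First extinction: pred at step 1

Answer: 1 pred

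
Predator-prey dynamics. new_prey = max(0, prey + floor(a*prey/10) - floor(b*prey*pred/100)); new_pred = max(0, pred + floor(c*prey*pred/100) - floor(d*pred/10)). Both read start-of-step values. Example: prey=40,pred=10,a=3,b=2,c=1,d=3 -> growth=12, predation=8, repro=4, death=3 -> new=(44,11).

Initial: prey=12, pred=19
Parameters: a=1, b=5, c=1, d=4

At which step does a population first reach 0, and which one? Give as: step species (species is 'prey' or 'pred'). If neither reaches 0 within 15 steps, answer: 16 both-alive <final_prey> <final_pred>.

Step 1: prey: 12+1-11=2; pred: 19+2-7=14
Step 2: prey: 2+0-1=1; pred: 14+0-5=9
Step 3: prey: 1+0-0=1; pred: 9+0-3=6
Step 4: prey: 1+0-0=1; pred: 6+0-2=4
Step 5: prey: 1+0-0=1; pred: 4+0-1=3
Step 6: prey: 1+0-0=1; pred: 3+0-1=2
Step 7: prey: 1+0-0=1; pred: 2+0-0=2
Steps 8-15: state stable at prey=1, pred=2 (no change)
No extinction within 15 steps

Answer: 16 both-alive 1 2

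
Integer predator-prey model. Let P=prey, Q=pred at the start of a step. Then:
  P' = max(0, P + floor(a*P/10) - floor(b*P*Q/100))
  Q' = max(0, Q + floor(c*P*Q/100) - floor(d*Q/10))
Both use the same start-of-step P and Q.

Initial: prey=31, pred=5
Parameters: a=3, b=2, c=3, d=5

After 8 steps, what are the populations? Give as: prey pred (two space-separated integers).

Step 1: prey: 31+9-3=37; pred: 5+4-2=7
Step 2: prey: 37+11-5=43; pred: 7+7-3=11
Step 3: prey: 43+12-9=46; pred: 11+14-5=20
Step 4: prey: 46+13-18=41; pred: 20+27-10=37
Step 5: prey: 41+12-30=23; pred: 37+45-18=64
Step 6: prey: 23+6-29=0; pred: 64+44-32=76
Step 7: prey: 0+0-0=0; pred: 76+0-38=38
Step 8: prey: 0+0-0=0; pred: 38+0-19=19

Answer: 0 19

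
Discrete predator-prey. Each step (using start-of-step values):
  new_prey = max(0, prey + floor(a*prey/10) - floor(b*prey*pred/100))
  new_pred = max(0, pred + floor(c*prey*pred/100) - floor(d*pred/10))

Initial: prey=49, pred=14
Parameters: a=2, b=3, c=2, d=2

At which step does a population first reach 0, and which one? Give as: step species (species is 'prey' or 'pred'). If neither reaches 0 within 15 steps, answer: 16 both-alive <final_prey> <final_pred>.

Answer: 4 prey

Derivation:
Step 1: prey: 49+9-20=38; pred: 14+13-2=25
Step 2: prey: 38+7-28=17; pred: 25+19-5=39
Step 3: prey: 17+3-19=1; pred: 39+13-7=45
Step 4: prey: 1+0-1=0; pred: 45+0-9=36
First extinction: prey at step 4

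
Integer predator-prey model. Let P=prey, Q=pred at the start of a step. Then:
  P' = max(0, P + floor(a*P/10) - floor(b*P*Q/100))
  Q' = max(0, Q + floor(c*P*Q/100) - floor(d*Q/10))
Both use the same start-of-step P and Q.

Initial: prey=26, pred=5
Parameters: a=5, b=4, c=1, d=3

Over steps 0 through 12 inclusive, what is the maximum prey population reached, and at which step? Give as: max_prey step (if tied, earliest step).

Answer: 94 6

Derivation:
Step 1: prey: 26+13-5=34; pred: 5+1-1=5
Step 2: prey: 34+17-6=45; pred: 5+1-1=5
Step 3: prey: 45+22-9=58; pred: 5+2-1=6
Step 4: prey: 58+29-13=74; pred: 6+3-1=8
Step 5: prey: 74+37-23=88; pred: 8+5-2=11
Step 6: prey: 88+44-38=94; pred: 11+9-3=17
Step 7: prey: 94+47-63=78; pred: 17+15-5=27
Step 8: prey: 78+39-84=33; pred: 27+21-8=40
Step 9: prey: 33+16-52=0; pred: 40+13-12=41
Step 10: prey: 0+0-0=0; pred: 41+0-12=29
Step 11: prey: 0+0-0=0; pred: 29+0-8=21
Step 12: prey: 0+0-0=0; pred: 21+0-6=15
Max prey = 94 at step 6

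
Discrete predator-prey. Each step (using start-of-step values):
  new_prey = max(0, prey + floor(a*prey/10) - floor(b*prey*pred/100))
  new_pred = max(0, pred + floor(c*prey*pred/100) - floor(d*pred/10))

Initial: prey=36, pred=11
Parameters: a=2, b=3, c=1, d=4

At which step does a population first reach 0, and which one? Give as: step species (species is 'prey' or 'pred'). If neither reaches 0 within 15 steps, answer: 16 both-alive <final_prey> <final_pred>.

Answer: 16 both-alive 53 4

Derivation:
Step 1: prey: 36+7-11=32; pred: 11+3-4=10
Step 2: prey: 32+6-9=29; pred: 10+3-4=9
Step 3: prey: 29+5-7=27; pred: 9+2-3=8
Step 4: prey: 27+5-6=26; pred: 8+2-3=7
Step 5: prey: 26+5-5=26; pred: 7+1-2=6
Step 6: prey: 26+5-4=27; pred: 6+1-2=5
Step 7: prey: 27+5-4=28; pred: 5+1-2=4
Step 8: prey: 28+5-3=30; pred: 4+1-1=4
Step 9: prey: 30+6-3=33; pred: 4+1-1=4
Step 10: prey: 33+6-3=36; pred: 4+1-1=4
Step 11: prey: 36+7-4=39; pred: 4+1-1=4
Step 12: prey: 39+7-4=42; pred: 4+1-1=4
Step 13: prey: 42+8-5=45; pred: 4+1-1=4
Step 14: prey: 45+9-5=49; pred: 4+1-1=4
Step 15: prey: 49+9-5=53; pred: 4+1-1=4
No extinction within 15 steps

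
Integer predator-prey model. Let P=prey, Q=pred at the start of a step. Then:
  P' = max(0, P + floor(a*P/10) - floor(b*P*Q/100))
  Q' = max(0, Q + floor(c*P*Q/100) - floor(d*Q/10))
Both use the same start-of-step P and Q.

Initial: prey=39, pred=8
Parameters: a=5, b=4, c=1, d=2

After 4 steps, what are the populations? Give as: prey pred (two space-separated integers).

Answer: 45 21

Derivation:
Step 1: prey: 39+19-12=46; pred: 8+3-1=10
Step 2: prey: 46+23-18=51; pred: 10+4-2=12
Step 3: prey: 51+25-24=52; pred: 12+6-2=16
Step 4: prey: 52+26-33=45; pred: 16+8-3=21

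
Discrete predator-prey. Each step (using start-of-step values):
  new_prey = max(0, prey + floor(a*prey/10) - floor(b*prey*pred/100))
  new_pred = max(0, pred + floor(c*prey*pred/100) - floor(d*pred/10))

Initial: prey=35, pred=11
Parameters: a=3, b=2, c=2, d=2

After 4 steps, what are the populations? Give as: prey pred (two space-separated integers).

Answer: 17 53

Derivation:
Step 1: prey: 35+10-7=38; pred: 11+7-2=16
Step 2: prey: 38+11-12=37; pred: 16+12-3=25
Step 3: prey: 37+11-18=30; pred: 25+18-5=38
Step 4: prey: 30+9-22=17; pred: 38+22-7=53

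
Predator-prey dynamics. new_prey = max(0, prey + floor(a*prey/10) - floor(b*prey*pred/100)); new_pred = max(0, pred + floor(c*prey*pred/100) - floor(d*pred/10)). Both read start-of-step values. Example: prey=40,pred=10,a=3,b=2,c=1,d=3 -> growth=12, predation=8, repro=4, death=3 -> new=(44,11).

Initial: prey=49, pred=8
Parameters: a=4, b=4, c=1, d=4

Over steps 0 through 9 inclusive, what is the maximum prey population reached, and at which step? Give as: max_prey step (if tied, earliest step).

Answer: 61 3

Derivation:
Step 1: prey: 49+19-15=53; pred: 8+3-3=8
Step 2: prey: 53+21-16=58; pred: 8+4-3=9
Step 3: prey: 58+23-20=61; pred: 9+5-3=11
Step 4: prey: 61+24-26=59; pred: 11+6-4=13
Step 5: prey: 59+23-30=52; pred: 13+7-5=15
Step 6: prey: 52+20-31=41; pred: 15+7-6=16
Step 7: prey: 41+16-26=31; pred: 16+6-6=16
Step 8: prey: 31+12-19=24; pred: 16+4-6=14
Step 9: prey: 24+9-13=20; pred: 14+3-5=12
Max prey = 61 at step 3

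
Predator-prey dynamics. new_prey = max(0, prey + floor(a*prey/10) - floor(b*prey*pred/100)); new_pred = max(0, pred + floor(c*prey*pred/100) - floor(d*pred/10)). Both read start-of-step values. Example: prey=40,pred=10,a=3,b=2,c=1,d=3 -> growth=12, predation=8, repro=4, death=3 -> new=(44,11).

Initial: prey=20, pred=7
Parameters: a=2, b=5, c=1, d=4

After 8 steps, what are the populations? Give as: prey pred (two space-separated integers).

Answer: 24 2

Derivation:
Step 1: prey: 20+4-7=17; pred: 7+1-2=6
Step 2: prey: 17+3-5=15; pred: 6+1-2=5
Step 3: prey: 15+3-3=15; pred: 5+0-2=3
Step 4: prey: 15+3-2=16; pred: 3+0-1=2
Step 5: prey: 16+3-1=18; pred: 2+0-0=2
Step 6: prey: 18+3-1=20; pred: 2+0-0=2
Step 7: prey: 20+4-2=22; pred: 2+0-0=2
Step 8: prey: 22+4-2=24; pred: 2+0-0=2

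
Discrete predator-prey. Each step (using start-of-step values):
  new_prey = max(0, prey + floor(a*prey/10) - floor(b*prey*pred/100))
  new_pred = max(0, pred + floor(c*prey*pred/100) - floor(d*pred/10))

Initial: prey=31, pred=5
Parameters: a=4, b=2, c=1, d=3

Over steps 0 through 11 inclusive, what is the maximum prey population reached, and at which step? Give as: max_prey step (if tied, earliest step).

Step 1: prey: 31+12-3=40; pred: 5+1-1=5
Step 2: prey: 40+16-4=52; pred: 5+2-1=6
Step 3: prey: 52+20-6=66; pred: 6+3-1=8
Step 4: prey: 66+26-10=82; pred: 8+5-2=11
Step 5: prey: 82+32-18=96; pred: 11+9-3=17
Step 6: prey: 96+38-32=102; pred: 17+16-5=28
Step 7: prey: 102+40-57=85; pred: 28+28-8=48
Step 8: prey: 85+34-81=38; pred: 48+40-14=74
Step 9: prey: 38+15-56=0; pred: 74+28-22=80
Step 10: prey: 0+0-0=0; pred: 80+0-24=56
Step 11: prey: 0+0-0=0; pred: 56+0-16=40
Max prey = 102 at step 6

Answer: 102 6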